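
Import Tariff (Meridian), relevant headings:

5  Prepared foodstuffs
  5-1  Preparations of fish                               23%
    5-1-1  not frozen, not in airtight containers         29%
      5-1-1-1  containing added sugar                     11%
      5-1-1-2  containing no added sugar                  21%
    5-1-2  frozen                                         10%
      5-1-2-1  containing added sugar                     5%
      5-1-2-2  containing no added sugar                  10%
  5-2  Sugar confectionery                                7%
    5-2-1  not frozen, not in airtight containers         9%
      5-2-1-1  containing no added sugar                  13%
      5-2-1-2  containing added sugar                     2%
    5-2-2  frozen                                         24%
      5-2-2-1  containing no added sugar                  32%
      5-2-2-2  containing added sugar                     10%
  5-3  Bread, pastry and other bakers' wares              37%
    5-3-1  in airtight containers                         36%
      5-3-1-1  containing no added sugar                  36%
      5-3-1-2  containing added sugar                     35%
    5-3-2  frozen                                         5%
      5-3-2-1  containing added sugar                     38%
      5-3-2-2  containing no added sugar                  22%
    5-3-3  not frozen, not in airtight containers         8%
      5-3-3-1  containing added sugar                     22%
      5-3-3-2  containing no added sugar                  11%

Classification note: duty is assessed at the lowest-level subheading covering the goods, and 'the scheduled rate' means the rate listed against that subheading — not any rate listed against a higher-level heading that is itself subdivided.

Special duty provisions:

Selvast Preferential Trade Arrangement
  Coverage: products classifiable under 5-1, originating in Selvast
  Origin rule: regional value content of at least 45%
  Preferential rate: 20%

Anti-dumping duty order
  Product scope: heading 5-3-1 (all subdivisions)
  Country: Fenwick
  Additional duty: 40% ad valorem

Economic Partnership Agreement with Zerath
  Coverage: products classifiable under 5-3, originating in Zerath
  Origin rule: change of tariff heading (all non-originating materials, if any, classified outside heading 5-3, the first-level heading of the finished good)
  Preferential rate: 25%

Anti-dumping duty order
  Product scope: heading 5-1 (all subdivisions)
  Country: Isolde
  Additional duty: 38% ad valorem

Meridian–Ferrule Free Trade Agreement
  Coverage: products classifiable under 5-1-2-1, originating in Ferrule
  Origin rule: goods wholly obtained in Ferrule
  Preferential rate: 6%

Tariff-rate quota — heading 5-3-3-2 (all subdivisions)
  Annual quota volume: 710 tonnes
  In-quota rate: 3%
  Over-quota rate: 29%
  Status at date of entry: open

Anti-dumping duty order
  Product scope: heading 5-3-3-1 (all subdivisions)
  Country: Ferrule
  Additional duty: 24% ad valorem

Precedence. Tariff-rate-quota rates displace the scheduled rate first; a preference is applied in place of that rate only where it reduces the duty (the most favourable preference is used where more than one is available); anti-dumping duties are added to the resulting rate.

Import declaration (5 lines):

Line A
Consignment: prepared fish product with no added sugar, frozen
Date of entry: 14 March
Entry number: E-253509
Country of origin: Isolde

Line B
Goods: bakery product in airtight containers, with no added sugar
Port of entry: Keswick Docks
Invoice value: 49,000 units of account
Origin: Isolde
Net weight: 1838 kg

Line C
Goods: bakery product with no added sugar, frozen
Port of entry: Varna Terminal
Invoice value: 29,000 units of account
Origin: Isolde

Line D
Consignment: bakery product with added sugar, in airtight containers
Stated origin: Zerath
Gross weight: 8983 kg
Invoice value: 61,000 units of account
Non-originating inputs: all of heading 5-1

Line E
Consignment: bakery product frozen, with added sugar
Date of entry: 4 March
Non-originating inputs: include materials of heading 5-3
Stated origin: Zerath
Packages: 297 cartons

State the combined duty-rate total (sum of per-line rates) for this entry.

Line A: prepared fish product → 5-1; frozen → 5-1-2; with no added sugar → 5-1-2-2. Scheduled 10%. anti-dumping (Isolde, 5-1): +38%; total 10% + 38% = 48%. → 48%.
Line B: bakery product → 5-3; in airtight containers → 5-3-1; with no added sugar → 5-3-1-1. Scheduled 36%. No special measure applies. → 36%.
Line C: bakery product → 5-3; frozen → 5-3-2; with no added sugar → 5-3-2-2. Scheduled 22%. No special measure applies. → 22%.
Line D: bakery product → 5-3; in airtight containers → 5-3-1; with added sugar → 5-3-1-2. Scheduled 35%. Zerath agreement on 5-3: CTH met → 25% available; preferential 25%. → 25%.
Line E: bakery product → 5-3; frozen → 5-3-2; with added sugar → 5-3-2-1. Scheduled 38%. Zerath agreement on 5-3: CTH not met. → 38%.
Sum: 48% + 36% + 22% + 25% + 38% = 169%.

169%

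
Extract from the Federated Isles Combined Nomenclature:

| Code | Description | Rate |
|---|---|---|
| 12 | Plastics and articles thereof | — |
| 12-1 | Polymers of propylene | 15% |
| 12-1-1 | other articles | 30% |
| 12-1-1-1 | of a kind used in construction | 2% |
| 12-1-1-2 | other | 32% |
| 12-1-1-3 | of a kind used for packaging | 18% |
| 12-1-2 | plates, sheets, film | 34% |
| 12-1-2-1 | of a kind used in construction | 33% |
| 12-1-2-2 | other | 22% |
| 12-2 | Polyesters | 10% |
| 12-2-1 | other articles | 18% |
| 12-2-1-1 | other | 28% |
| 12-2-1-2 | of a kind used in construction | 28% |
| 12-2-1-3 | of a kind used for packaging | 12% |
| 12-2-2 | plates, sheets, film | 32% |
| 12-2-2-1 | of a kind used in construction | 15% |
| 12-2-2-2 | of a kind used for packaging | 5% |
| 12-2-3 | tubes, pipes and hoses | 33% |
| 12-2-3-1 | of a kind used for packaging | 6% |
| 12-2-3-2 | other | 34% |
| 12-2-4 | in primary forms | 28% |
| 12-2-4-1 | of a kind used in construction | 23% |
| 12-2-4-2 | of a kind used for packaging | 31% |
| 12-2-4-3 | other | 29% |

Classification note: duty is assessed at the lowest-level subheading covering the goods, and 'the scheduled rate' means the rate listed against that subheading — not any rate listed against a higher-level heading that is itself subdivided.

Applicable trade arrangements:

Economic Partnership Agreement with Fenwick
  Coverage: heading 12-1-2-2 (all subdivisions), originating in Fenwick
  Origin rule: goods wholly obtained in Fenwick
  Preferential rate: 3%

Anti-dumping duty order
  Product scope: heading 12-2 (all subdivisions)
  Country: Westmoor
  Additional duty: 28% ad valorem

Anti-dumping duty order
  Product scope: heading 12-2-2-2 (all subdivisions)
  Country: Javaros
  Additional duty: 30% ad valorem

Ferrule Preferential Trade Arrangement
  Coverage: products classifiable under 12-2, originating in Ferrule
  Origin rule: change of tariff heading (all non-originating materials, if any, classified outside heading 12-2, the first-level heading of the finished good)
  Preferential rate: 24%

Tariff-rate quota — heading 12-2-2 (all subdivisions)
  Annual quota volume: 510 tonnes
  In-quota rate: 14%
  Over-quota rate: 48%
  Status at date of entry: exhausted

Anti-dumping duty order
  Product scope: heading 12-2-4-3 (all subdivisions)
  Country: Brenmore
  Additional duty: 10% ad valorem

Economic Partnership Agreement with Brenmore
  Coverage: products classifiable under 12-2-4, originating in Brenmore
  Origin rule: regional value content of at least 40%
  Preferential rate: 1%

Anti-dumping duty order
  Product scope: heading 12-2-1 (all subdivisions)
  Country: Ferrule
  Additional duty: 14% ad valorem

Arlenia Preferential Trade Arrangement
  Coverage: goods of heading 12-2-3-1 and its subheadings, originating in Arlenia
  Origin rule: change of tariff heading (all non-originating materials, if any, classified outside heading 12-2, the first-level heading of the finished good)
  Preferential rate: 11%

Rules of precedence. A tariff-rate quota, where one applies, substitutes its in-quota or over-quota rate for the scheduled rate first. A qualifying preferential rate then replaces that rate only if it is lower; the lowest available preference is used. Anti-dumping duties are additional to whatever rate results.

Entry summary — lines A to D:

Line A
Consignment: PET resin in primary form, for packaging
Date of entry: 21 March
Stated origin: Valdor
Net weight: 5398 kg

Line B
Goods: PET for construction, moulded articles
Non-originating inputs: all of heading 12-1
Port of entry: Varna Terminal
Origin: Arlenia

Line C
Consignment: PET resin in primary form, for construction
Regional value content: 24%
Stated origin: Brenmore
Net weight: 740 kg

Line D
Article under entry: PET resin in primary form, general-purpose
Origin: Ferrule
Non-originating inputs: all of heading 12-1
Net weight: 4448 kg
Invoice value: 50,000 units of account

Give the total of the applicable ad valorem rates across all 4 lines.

106%

Line A: PET → 12-2; resin in primary form → 12-2-4; for packaging → 12-2-4-2. Scheduled 31%. No special measure applies. → 31%.
Line B: PET → 12-2; moulded articles → 12-2-1; for construction → 12-2-1-2. Scheduled 28%. Arlenia agreement on 12-2-3-1: 12-2-1-2 not covered. → 28%.
Line C: PET → 12-2; resin in primary form → 12-2-4; for construction → 12-2-4-1. Scheduled 23%. Brenmore agreement on 12-2-4: RVC < 40%. → 23%.
Line D: PET → 12-2; resin in primary form → 12-2-4; general-purpose → 12-2-4-3. Scheduled 29%. Ferrule agreement on 12-2: CTH met → 24% available; preferential 24%. → 24%.
Sum: 31% + 28% + 23% + 24% = 106%.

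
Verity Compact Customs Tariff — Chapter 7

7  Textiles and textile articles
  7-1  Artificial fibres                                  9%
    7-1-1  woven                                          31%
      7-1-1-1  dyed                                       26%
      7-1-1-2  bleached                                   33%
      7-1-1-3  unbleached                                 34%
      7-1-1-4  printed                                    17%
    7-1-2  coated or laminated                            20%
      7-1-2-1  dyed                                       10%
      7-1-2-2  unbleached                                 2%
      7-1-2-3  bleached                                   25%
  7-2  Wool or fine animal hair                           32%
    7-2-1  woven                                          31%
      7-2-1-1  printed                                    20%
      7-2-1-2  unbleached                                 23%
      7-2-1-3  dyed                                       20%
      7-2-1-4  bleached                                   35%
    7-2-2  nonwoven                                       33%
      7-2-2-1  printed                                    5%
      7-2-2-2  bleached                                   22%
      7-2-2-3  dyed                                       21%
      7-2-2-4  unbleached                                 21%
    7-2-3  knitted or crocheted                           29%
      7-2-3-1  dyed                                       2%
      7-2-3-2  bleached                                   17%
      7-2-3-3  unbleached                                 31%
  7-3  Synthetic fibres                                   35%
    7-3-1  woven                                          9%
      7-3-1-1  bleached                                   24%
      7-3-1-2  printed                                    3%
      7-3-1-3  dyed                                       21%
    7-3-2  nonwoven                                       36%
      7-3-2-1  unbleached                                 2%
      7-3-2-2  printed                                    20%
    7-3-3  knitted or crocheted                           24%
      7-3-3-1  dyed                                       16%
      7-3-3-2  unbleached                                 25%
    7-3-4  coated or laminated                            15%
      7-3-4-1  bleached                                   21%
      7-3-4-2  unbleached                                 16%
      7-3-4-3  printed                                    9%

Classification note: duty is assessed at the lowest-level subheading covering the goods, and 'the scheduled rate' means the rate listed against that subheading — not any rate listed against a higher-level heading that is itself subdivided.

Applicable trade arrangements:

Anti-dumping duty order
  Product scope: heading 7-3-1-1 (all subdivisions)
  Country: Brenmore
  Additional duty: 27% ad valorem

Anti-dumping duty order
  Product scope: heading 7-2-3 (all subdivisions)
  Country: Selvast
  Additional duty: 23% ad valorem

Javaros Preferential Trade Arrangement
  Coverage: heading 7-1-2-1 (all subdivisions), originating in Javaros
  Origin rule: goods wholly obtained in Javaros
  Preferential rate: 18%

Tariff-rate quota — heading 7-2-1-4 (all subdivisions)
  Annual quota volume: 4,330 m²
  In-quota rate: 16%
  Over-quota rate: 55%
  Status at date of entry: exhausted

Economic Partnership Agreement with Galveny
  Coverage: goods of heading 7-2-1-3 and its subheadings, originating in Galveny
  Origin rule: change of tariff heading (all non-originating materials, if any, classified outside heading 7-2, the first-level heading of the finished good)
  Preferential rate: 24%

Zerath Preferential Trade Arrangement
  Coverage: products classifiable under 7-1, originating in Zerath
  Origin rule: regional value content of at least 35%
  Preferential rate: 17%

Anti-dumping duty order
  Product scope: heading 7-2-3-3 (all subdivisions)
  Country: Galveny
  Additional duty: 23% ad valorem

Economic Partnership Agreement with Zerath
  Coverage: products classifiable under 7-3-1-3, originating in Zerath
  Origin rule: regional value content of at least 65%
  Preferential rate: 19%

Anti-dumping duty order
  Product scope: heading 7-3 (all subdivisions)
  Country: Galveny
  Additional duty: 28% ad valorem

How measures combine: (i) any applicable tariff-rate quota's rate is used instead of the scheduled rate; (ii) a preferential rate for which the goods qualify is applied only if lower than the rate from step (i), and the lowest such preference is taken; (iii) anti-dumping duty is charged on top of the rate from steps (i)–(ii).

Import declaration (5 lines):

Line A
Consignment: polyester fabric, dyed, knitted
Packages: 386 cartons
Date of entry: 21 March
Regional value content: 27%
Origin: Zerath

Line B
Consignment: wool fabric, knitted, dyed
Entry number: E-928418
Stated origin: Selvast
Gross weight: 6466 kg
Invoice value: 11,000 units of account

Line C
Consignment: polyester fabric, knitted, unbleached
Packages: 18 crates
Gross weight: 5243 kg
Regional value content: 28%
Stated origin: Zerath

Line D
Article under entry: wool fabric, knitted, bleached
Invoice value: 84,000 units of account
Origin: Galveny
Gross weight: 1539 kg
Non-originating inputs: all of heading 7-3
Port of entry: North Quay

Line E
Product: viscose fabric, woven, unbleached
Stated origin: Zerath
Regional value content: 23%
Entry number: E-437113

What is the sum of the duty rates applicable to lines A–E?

117%

Line A: polyester → 7-3; knitted → 7-3-3; dyed → 7-3-3-1. Scheduled 16%. Zerath agreement on 7-1: 7-3-3-1 not covered; Zerath agreement on 7-3-1-3: 7-3-3-1 not covered. → 16%.
Line B: wool → 7-2; knitted → 7-2-3; dyed → 7-2-3-1. Scheduled 2%. anti-dumping (Selvast, 7-2-3): +23%; total 2% + 23% = 25%. → 25%.
Line C: polyester → 7-3; knitted → 7-3-3; unbleached → 7-3-3-2. Scheduled 25%. Zerath agreement on 7-1: 7-3-3-2 not covered; Zerath agreement on 7-3-1-3: 7-3-3-2 not covered. → 25%.
Line D: wool → 7-2; knitted → 7-2-3; bleached → 7-2-3-2. Scheduled 17%. Galveny agreement on 7-2-1-3: 7-2-3-2 not covered. → 17%.
Line E: viscose → 7-1; woven → 7-1-1; unbleached → 7-1-1-3. Scheduled 34%. Zerath agreement on 7-1: RVC < 35%; Zerath agreement on 7-3-1-3: 7-1-1-3 not covered. → 34%.
Sum: 16% + 25% + 25% + 17% + 34% = 117%.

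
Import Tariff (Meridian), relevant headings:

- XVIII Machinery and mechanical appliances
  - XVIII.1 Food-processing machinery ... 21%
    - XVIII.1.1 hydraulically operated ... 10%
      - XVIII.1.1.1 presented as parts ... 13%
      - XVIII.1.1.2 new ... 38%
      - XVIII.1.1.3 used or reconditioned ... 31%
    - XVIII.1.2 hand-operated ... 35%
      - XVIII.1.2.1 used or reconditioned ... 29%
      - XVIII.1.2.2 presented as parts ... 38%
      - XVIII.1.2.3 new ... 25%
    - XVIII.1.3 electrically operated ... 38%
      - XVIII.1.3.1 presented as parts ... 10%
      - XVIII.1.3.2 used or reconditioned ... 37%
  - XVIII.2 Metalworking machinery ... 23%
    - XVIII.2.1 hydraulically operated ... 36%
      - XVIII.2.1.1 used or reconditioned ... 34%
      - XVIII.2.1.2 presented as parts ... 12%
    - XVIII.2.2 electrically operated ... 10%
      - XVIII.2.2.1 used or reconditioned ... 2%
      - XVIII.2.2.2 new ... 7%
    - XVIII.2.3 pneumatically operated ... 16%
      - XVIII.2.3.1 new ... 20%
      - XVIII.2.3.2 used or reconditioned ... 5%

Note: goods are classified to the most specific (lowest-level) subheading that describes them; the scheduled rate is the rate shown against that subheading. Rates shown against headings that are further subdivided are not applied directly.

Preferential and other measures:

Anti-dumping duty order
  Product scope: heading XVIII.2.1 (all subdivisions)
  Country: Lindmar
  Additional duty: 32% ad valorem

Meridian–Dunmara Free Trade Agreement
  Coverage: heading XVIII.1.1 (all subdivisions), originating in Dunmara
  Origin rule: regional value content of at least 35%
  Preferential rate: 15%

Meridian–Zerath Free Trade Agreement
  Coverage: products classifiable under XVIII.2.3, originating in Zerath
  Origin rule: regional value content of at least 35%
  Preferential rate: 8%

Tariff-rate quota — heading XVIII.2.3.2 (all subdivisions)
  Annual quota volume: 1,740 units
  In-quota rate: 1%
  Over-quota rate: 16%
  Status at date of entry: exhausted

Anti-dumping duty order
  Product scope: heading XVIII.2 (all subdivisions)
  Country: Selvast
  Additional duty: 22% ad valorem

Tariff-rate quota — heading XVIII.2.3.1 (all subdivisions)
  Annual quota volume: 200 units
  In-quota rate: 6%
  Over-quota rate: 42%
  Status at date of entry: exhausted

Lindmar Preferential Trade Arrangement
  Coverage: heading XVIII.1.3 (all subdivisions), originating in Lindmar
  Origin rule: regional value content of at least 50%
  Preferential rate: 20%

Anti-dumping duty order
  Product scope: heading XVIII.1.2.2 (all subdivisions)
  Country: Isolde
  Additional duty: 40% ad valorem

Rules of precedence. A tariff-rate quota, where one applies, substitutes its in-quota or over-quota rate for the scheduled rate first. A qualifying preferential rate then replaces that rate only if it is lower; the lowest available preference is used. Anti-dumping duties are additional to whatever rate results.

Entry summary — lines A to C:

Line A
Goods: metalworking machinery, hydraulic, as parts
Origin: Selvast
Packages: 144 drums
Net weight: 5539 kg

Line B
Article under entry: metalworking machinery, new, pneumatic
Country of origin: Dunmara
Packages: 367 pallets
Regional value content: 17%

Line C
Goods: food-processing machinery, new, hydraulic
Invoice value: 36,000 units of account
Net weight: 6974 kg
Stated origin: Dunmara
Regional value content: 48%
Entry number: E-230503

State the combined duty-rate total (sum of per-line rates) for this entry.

91%

Line A: metalworking → XVIII.2; hydraulic → XVIII.2.1; as parts → XVIII.2.1.2. Scheduled 12%. anti-dumping (Selvast, XVIII.2): +22%; total 12% + 22% = 34%. → 34%.
Line B: metalworking → XVIII.2; pneumatic → XVIII.2.3; new → XVIII.2.3.1. Scheduled 20%. quota on XVIII.2.3.1 exhausted → over-quota 42%; Dunmara agreement on XVIII.1.1: XVIII.2.3.1 not covered. → 42%.
Line C: food-processing → XVIII.1; hydraulic → XVIII.1.1; new → XVIII.1.1.2. Scheduled 38%. Dunmara agreement on XVIII.1.1: RVC ≥ 35% → 15% available; preferential 15%. → 15%.
Sum: 34% + 42% + 15% = 91%.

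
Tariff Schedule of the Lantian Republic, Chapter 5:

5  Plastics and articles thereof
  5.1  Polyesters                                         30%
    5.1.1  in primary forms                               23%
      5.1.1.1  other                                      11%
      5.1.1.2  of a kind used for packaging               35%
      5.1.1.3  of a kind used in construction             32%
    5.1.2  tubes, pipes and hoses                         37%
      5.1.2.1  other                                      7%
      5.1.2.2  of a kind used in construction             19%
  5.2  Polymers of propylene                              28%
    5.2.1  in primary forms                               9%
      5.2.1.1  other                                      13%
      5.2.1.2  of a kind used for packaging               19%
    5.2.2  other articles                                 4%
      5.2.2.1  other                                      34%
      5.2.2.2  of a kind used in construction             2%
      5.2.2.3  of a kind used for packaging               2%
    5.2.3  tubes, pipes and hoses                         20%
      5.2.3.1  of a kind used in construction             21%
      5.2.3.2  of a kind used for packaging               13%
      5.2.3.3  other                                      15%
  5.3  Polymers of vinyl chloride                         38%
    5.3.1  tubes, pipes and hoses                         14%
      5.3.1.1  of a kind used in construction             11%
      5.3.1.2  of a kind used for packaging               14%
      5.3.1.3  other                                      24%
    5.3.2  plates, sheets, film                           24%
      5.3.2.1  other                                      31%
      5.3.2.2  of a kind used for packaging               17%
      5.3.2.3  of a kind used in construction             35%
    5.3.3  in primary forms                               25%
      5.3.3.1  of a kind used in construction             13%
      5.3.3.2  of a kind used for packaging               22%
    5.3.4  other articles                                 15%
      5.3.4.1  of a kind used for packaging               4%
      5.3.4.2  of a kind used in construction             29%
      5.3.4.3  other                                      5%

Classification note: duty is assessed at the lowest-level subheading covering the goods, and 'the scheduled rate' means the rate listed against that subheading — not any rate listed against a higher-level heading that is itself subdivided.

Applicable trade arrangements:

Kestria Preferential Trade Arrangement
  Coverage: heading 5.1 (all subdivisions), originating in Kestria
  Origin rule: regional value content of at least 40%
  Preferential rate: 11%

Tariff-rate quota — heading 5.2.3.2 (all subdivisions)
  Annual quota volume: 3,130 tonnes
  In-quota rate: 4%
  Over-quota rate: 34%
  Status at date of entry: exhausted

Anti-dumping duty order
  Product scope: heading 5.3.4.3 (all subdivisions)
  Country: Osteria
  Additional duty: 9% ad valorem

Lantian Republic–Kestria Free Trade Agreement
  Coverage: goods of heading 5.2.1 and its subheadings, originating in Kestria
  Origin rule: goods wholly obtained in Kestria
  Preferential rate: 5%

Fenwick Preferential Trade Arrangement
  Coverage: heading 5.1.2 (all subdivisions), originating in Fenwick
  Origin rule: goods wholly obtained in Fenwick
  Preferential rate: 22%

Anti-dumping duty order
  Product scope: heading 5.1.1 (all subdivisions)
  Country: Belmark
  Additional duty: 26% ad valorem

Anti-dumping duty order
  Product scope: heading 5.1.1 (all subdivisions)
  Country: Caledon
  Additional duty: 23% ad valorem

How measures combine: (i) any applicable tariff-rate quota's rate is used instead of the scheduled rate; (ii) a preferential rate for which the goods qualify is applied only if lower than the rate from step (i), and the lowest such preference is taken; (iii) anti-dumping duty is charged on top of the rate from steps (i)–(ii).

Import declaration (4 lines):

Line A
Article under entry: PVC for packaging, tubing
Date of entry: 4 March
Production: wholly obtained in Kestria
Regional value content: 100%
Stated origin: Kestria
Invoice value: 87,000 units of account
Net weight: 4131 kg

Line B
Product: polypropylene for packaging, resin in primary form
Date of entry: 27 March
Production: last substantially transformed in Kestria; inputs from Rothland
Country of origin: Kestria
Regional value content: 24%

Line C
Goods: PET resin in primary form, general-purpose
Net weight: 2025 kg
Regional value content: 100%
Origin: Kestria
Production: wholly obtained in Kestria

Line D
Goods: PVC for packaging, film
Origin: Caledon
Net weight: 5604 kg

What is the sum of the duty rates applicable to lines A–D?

Line A: PVC → 5.3; tubing → 5.3.1; for packaging → 5.3.1.2. Scheduled 14%. Kestria agreement on 5.1: 5.3.1.2 not covered; Kestria agreement on 5.2.1: 5.3.1.2 not covered. → 14%.
Line B: polypropylene → 5.2; resin in primary form → 5.2.1; for packaging → 5.2.1.2. Scheduled 19%. Kestria agreement on 5.1: 5.2.1.2 not covered; Kestria agreement on 5.2.1: not wholly obtained. → 19%.
Line C: PET → 5.1; resin in primary form → 5.1.1; general-purpose → 5.1.1.1. Scheduled 11%. Kestria agreement on 5.1: RVC ≥ 40% → 11% available; Kestria agreement on 5.2.1: 5.1.1.1 not covered; preference 11% not lower than 11% → no reduction. → 11%.
Line D: PVC → 5.3; film → 5.3.2; for packaging → 5.3.2.2. Scheduled 17%. No special measure applies. → 17%.
Sum: 14% + 19% + 11% + 17% = 61%.

61%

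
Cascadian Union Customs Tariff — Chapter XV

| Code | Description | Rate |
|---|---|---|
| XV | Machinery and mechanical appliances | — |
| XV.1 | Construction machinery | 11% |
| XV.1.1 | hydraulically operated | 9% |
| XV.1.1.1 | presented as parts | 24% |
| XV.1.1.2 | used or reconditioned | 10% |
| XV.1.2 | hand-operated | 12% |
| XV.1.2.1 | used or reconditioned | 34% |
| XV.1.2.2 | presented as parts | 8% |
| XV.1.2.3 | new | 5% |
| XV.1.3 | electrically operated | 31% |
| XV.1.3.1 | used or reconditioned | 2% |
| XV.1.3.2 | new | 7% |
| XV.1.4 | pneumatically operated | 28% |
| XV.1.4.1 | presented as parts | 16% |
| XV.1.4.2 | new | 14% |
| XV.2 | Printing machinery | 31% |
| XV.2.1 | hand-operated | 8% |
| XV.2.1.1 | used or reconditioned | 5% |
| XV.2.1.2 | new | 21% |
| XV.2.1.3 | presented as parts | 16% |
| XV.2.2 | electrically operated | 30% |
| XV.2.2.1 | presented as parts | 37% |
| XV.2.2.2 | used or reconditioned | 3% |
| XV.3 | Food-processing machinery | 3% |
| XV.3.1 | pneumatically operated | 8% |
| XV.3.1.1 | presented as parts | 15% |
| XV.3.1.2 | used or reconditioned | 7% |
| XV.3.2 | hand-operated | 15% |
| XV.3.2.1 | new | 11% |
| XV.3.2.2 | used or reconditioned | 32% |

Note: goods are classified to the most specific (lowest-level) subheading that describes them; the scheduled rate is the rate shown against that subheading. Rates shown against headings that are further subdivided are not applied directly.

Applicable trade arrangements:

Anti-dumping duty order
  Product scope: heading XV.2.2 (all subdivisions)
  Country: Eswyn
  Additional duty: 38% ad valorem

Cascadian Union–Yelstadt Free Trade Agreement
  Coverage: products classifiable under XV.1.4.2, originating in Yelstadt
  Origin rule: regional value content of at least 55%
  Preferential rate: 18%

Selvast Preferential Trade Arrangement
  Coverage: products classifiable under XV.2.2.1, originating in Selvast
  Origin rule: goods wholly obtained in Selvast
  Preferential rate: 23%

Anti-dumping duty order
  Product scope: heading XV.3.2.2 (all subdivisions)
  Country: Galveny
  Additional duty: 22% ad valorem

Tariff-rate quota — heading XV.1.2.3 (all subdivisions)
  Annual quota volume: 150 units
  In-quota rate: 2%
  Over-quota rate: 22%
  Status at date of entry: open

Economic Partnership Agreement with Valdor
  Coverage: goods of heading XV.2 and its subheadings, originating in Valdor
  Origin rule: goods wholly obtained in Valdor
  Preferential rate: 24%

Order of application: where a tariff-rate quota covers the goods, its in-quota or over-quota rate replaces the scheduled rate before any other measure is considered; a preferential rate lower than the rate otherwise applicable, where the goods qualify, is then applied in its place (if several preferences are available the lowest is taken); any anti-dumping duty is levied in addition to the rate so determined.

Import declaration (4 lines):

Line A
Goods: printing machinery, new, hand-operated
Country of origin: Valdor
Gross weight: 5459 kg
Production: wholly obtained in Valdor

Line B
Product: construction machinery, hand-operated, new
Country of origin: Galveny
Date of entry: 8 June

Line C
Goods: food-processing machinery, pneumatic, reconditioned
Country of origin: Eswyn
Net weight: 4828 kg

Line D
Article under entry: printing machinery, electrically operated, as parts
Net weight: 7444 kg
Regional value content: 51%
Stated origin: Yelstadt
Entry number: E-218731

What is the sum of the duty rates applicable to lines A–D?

Line A: printing → XV.2; hand-operated → XV.2.1; new → XV.2.1.2. Scheduled 21%. Valdor agreement on XV.2: wholly obtained → 24% available; preference 24% not lower than 21% → no reduction. → 21%.
Line B: construction → XV.1; hand-operated → XV.1.2; new → XV.1.2.3. Scheduled 5%. quota on XV.1.2.3 open → in-quota 2%. → 2%.
Line C: food-processing → XV.3; pneumatic → XV.3.1; reconditioned → XV.3.1.2. Scheduled 7%. No special measure applies. → 7%.
Line D: printing → XV.2; electrically operated → XV.2.2; as parts → XV.2.2.1. Scheduled 37%. Yelstadt agreement on XV.1.4.2: XV.2.2.1 not covered. → 37%.
Sum: 21% + 2% + 7% + 37% = 67%.

67%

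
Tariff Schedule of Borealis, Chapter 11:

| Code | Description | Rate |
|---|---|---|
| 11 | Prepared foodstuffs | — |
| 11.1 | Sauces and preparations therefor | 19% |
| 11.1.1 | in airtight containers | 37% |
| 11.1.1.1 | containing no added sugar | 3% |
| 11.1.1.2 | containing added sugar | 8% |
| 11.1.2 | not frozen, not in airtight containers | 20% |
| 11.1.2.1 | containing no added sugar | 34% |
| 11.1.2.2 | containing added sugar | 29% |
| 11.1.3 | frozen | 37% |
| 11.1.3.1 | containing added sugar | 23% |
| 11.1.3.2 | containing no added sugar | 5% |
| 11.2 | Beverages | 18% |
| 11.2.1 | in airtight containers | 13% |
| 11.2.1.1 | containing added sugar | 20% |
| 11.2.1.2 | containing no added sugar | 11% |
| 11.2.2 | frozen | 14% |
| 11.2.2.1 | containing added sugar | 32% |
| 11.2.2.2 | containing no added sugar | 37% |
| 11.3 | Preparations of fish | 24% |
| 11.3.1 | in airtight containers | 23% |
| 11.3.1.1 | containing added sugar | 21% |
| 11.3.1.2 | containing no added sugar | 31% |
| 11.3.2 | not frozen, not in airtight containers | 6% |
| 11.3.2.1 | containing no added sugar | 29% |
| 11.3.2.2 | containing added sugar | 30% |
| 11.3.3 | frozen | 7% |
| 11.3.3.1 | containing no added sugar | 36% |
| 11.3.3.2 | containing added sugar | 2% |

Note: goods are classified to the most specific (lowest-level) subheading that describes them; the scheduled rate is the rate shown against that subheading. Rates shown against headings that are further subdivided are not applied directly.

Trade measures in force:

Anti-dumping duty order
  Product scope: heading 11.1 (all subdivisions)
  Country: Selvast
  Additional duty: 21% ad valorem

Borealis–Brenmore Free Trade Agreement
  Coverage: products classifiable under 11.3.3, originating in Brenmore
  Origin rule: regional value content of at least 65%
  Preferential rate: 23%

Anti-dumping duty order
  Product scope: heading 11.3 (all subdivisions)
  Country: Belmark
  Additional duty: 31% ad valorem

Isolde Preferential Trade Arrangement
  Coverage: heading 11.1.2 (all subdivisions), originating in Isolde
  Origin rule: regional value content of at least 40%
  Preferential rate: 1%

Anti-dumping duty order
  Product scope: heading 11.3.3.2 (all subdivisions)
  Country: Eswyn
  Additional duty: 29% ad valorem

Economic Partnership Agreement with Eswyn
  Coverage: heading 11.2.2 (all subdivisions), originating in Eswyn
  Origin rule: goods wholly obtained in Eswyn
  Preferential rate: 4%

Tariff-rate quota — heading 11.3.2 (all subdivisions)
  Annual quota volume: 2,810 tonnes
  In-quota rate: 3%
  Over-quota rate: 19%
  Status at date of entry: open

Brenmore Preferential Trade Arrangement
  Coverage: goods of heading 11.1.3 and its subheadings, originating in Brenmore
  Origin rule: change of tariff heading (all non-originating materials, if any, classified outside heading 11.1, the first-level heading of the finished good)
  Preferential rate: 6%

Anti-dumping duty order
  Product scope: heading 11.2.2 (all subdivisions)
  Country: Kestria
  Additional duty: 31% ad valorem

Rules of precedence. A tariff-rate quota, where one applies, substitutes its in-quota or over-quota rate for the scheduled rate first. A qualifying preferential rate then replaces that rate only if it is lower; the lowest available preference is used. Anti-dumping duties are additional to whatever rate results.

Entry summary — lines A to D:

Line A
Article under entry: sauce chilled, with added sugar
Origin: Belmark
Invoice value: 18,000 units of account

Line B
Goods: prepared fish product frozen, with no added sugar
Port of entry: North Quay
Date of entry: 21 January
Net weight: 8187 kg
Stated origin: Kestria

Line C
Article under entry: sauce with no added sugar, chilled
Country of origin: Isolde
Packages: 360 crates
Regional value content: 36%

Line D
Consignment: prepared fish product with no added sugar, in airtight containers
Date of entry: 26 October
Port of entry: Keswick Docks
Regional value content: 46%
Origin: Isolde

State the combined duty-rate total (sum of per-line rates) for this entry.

Line A: sauce → 11.1; chilled → 11.1.2; with added sugar → 11.1.2.2. Scheduled 29%. No special measure applies. → 29%.
Line B: prepared fish product → 11.3; frozen → 11.3.3; with no added sugar → 11.3.3.1. Scheduled 36%. No special measure applies. → 36%.
Line C: sauce → 11.1; chilled → 11.1.2; with no added sugar → 11.1.2.1. Scheduled 34%. Isolde agreement on 11.1.2: RVC < 40%. → 34%.
Line D: prepared fish product → 11.3; in airtight containers → 11.3.1; with no added sugar → 11.3.1.2. Scheduled 31%. Isolde agreement on 11.1.2: 11.3.1.2 not covered. → 31%.
Sum: 29% + 36% + 34% + 31% = 130%.

130%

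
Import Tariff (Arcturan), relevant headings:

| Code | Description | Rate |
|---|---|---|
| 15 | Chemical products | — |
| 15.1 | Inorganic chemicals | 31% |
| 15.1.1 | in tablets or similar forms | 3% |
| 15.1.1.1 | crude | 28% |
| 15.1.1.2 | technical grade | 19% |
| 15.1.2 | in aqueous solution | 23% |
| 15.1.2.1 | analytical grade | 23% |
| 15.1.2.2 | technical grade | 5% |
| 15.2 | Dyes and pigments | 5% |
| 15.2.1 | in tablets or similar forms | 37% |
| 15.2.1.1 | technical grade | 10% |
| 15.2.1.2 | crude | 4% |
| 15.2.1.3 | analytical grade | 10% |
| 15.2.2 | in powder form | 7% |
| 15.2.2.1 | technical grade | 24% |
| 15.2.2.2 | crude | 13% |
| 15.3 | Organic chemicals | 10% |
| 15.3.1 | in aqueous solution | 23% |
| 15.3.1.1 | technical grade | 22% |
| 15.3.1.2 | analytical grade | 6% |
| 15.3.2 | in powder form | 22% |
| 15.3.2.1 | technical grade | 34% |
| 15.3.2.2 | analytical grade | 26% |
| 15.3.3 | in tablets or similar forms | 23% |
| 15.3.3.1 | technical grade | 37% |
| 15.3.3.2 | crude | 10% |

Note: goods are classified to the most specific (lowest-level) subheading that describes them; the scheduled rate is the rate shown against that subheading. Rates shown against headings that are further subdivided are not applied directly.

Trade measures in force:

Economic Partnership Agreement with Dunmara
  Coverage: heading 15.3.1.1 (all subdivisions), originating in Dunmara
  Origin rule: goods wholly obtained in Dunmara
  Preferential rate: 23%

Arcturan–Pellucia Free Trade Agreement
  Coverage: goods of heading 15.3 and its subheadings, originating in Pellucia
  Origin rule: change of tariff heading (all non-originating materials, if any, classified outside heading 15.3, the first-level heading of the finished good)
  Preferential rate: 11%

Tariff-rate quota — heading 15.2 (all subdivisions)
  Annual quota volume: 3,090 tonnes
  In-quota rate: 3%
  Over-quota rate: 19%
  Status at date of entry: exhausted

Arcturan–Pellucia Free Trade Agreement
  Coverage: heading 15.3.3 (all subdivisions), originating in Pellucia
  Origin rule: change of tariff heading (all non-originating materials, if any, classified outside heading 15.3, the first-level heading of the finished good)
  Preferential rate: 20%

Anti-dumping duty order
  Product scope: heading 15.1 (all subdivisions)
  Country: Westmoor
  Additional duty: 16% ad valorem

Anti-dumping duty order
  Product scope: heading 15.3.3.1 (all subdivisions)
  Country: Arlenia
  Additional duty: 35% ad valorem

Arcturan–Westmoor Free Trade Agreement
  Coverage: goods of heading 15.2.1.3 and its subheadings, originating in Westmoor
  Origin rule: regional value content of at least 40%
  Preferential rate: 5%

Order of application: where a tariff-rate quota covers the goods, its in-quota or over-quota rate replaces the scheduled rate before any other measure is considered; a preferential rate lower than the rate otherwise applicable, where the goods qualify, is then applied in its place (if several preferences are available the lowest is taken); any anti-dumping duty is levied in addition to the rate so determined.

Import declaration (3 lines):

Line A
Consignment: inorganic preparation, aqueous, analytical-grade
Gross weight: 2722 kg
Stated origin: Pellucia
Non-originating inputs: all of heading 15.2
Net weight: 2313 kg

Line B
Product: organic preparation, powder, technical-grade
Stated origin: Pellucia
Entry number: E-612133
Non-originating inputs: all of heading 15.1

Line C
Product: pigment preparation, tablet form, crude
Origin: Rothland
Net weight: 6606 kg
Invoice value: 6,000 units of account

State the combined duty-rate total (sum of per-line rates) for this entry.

53%

Line A: inorganic → 15.1; aqueous → 15.1.2; analytical-grade → 15.1.2.1. Scheduled 23%. Pellucia agreement on 15.3: 15.1.2.1 not covered; Pellucia agreement on 15.3.3: 15.1.2.1 not covered. → 23%.
Line B: organic → 15.3; powder → 15.3.2; technical-grade → 15.3.2.1. Scheduled 34%. Pellucia agreement on 15.3: CTH met → 11% available; Pellucia agreement on 15.3.3: 15.3.2.1 not covered; preferential 11%. → 11%.
Line C: pigment → 15.2; tablet form → 15.2.1; crude → 15.2.1.2. Scheduled 4%. quota on 15.2 exhausted → over-quota 19%. → 19%.
Sum: 23% + 11% + 19% = 53%.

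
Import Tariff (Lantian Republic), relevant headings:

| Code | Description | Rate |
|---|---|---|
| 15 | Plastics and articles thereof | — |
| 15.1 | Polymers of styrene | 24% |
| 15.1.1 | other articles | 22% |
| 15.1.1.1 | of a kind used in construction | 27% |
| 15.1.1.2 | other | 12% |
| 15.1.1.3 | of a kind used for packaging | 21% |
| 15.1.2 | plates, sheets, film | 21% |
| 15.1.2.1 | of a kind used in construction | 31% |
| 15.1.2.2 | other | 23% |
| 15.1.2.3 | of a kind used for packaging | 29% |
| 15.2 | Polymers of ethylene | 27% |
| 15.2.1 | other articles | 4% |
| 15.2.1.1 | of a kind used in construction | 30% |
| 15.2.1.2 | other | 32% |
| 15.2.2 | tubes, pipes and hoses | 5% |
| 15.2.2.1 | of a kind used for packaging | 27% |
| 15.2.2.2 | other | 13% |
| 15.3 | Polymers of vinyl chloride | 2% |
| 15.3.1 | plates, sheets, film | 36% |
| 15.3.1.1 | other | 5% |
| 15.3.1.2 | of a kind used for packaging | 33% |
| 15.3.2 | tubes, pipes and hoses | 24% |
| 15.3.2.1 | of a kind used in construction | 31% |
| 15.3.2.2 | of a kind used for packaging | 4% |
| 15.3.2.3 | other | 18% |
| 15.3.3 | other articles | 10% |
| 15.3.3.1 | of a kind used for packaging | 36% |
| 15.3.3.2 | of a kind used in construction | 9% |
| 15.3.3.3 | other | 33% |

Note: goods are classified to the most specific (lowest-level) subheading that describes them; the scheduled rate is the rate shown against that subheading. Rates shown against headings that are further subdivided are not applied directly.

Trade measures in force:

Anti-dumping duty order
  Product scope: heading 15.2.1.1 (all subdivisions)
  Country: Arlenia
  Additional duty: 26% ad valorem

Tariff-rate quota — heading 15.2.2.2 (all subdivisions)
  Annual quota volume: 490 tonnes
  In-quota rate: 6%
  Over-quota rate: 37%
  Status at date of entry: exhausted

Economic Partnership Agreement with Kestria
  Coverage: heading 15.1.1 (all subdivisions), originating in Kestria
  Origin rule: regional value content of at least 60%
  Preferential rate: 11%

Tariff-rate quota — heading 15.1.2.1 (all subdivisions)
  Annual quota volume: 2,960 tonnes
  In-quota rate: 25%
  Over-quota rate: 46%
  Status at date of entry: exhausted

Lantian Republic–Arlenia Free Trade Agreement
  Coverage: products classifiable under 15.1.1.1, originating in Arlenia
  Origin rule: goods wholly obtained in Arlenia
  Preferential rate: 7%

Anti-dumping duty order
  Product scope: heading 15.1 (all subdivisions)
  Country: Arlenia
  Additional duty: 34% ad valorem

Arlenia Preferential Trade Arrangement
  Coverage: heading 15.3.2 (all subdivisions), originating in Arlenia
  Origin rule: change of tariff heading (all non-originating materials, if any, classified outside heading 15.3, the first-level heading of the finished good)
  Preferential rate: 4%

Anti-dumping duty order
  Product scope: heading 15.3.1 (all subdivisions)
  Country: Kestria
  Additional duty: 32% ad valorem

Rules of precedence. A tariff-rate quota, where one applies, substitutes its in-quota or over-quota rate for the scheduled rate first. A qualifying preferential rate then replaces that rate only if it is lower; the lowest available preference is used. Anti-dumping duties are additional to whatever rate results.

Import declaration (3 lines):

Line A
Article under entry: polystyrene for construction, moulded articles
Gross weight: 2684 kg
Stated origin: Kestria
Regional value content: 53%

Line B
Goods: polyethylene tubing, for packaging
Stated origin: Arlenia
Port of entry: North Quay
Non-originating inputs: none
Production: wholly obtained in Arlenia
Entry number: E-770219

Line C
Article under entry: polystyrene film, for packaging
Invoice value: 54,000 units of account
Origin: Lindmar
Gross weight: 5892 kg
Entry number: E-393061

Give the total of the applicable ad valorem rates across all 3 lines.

Line A: polystyrene → 15.1; moulded articles → 15.1.1; for construction → 15.1.1.1. Scheduled 27%. Kestria agreement on 15.1.1: RVC < 60%. → 27%.
Line B: polyethylene → 15.2; tubing → 15.2.2; for packaging → 15.2.2.1. Scheduled 27%. Arlenia agreement on 15.1.1.1: 15.2.2.1 not covered; Arlenia agreement on 15.3.2: 15.2.2.1 not covered. → 27%.
Line C: polystyrene → 15.1; film → 15.1.2; for packaging → 15.1.2.3. Scheduled 29%. No special measure applies. → 29%.
Sum: 27% + 27% + 29% = 83%.

83%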